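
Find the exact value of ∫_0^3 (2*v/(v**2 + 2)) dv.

log(11/2)

Let u = v**2 + 2, so du = 2*v dv. When v = 0, u = 2; when v = 3, u = 11.
The integral becomes ∫ 1/u du from 2 to 11, with antiderivative log(u).
Back in v: F(v) = log(v**2 + 2).
Then F(3) - F(0) = (log(11)) - (log(2)) = log(11/2).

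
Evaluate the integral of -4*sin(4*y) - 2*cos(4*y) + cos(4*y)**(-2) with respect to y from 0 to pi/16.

-3/4 + sqrt(2)/4

An antiderivative is F(y) = -sin(4*y)/2 + cos(4*y) + tan(4*y)/4.
Then F(pi/16) - F(0) = (1/4 + sqrt(2)/4) - (1) = -3/4 + sqrt(2)/4.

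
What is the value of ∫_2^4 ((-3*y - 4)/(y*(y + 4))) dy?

Factor the denominator: y**2 + 4*y = (y + 4)y.
Partial fractions: (-3*y - 4)/(y*(y + 4)) = -2/(y + 4) - 1/y.
An antiderivative is F(y) = -log(y) - 2*log(y + 4).
Then F(4) - F(2) = (-8*log(2)) - (-log(72)) = log(9/32).

log(9/32)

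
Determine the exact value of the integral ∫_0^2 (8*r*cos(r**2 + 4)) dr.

-4*sin(4) + 4*sin(8)

Let u = r**2 + 4, so du = 2*r dr. When r = 0, u = 4; when r = 2, u = 8.
The integral becomes 4·∫ cos(u) du from 4 to 8, with antiderivative 4*sin(u).
Back in r: F(r) = 4*sin(r**2 + 4).
Then F(2) - F(0) = (4*sin(8)) - (4*sin(4)) = -4*sin(4) + 4*sin(8).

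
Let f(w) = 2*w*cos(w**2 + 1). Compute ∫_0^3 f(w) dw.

Let u = w**2 + 1, so du = 2*w dw. When w = 0, u = 1; when w = 3, u = 10.
The integral becomes ∫ cos(u) du from 1 to 10, with antiderivative sin(u).
Back in w: F(w) = sin(w**2 + 1).
Then F(3) - F(0) = (sin(10)) - (sin(1)) = -sin(1) + sin(10).

-sin(1) + sin(10)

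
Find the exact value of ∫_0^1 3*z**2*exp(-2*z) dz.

Integrate by parts twice (u = z^2, dv = 3*exp(-2*z) dz).
An antiderivative is F(z) = (-6*z**2 - 6*z - 3)*exp(-2*z)/4.
Then F(1) - F(0) = (-15*exp(-2)/4) - (-3/4) = 3/4 - 15*exp(-2)/4.

3/4 - 15*exp(-2)/4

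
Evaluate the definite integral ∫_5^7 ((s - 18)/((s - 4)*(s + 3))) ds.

Factor the denominator: s**2 - s - 12 = (s + 3)(s - 4).
Partial fractions: (s - 18)/((s - 4)*(s + 3)) = 3/(s + 3) - 2/(s - 4).
An antiderivative is F(s) = -2*log(s - 4) + 3*log(s + 3).
Then F(7) - F(5) = (-2*log(3) + 3*log(2) + 3*log(5)) - (9*log(2)) = -6*log(2) - 2*log(3) + 3*log(5).

-6*log(2) - 2*log(3) + 3*log(5)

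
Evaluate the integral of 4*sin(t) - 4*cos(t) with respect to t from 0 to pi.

8

An antiderivative is F(t) = -4*sin(t) - 4*cos(t).
Then F(pi) - F(0) = (4) - (-4) = 8.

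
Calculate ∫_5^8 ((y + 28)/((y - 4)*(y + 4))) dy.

2*log(2) + 3*log(3)

Factor the denominator: y**2 - 16 = (y + 4)(y - 4).
Partial fractions: (y + 28)/((y - 4)*(y + 4)) = -3/(y + 4) + 4/(y - 4).
An antiderivative is F(y) = 4*log(y - 4) - 3*log(y + 4).
Then F(8) - F(5) = (log(4/27)) - (-6*log(3)) = 2*log(2) + 3*log(3).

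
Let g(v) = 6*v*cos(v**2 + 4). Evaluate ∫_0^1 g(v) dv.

3*sin(5) - 3*sin(4)

Let u = v**2 + 4, so du = 2*v dv. When v = 0, u = 4; when v = 1, u = 5.
The integral becomes 3·∫ cos(u) du from 4 to 5, with antiderivative 3*sin(u).
Back in v: F(v) = 3*sin(v**2 + 4).
Then F(1) - F(0) = (3*sin(5)) - (3*sin(4)) = 3*sin(5) - 3*sin(4).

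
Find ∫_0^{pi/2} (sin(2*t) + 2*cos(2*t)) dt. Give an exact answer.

An antiderivative is F(t) = sin(2*t) - cos(2*t)/2.
Then F(pi/2) - F(0) = (1/2) - (-1/2) = 1.

1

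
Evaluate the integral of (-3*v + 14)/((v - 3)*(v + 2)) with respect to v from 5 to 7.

-8*log(3) + log(2) + 4*log(7)

Factor the denominator: v**2 - v - 6 = (v + 2)(v - 3).
Partial fractions: (-3*v + 14)/((v - 3)*(v + 2)) = -4/(v + 2) + 1/(v - 3).
An antiderivative is F(v) = log(v - 3) - 4*log(v + 2).
Then F(7) - F(5) = (-8*log(3) + 2*log(2)) - (-4*log(7) + log(2)) = -8*log(3) + log(2) + 4*log(7).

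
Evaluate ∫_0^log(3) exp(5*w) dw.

242/5

Let u = exp(w), so du = exp(w) dw. When w = 0, u = 1; when w = log(3), u = 3.
The integral becomes ∫ u**4 du from 1 to 3, with antiderivative u**5/5.
Back in w: F(w) = exp(5*w)/5.
Then F(log(3)) - F(0) = (243/5) - (1/5) = 242/5.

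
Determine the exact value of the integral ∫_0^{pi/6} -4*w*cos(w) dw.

-2*sqrt(3) - pi/3 + 4

Integrate by parts once (u = w, dv = -4*cos(w) dw).
An antiderivative is F(w) = -4*w*sin(w) - 4*cos(w).
Then F(pi/6) - F(0) = (-2*sqrt(3) - pi/3) - (-4) = -2*sqrt(3) - pi/3 + 4.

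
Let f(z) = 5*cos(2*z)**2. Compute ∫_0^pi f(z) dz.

5*pi/2

Use the identity cos^2(2*z) = (1 + cos(4*z))/2.
An antiderivative is F(z) = 5*z/2 + 5*sin(4*z)/8.
Then F(pi) - F(0) = (5*pi/2) - (0) = 5*pi/2.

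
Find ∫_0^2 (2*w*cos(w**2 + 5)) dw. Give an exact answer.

sin(9) - sin(5)

Let u = w**2 + 5, so du = 2*w dw. When w = 0, u = 5; when w = 2, u = 9.
The integral becomes ∫ cos(u) du from 5 to 9, with antiderivative sin(u).
Back in w: F(w) = sin(w**2 + 5).
Then F(2) - F(0) = (sin(9)) - (sin(5)) = sin(9) - sin(5).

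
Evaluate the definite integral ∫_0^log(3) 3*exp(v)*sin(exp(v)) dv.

Let u = exp(v), so du = exp(v) dv. When v = 0, u = 1; when v = log(3), u = 3.
The integral becomes 3·∫ sin(u) du from 1 to 3, with antiderivative -3*cos(u).
Back in v: F(v) = -3*cos(exp(v)).
Then F(log(3)) - F(0) = (-3*cos(3)) - (-3*cos(1)) = 3*cos(1) - 3*cos(3).

3*cos(1) - 3*cos(3)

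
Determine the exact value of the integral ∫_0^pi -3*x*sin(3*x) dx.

-pi

Integrate by parts once (u = x, dv = -3*sin(3*x) dx).
An antiderivative is F(x) = x*cos(3*x) - sin(3*x)/3.
Then F(pi) - F(0) = (-pi) - (0) = -pi.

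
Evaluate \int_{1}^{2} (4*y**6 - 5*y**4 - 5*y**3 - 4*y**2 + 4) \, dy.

1469/84

By the power rule, an antiderivative is F(y) = 4*y**7/7 - y**5 - 5*y**4/4 - 4*y**3/3 + 4*y.
Then F(2) - F(1) = (388/21) - (83/84) = 1469/84.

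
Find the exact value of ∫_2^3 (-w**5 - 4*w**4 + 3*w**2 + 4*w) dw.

By the power rule, an antiderivative is F(w) = -w**6/6 - 4*w**5/5 + w**3 + 2*w**2.
Then F(3) - F(2) = (-2709/10) - (-304/15) = -7519/30.

-7519/30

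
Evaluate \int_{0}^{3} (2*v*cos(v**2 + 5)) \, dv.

-sin(5) + sin(14)

Let u = v**2 + 5, so du = 2*v dv. When v = 0, u = 5; when v = 3, u = 14.
The integral becomes ∫ cos(u) du from 5 to 14, with antiderivative sin(u).
Back in v: F(v) = sin(v**2 + 5).
Then F(3) - F(0) = (sin(14)) - (sin(5)) = -sin(5) + sin(14).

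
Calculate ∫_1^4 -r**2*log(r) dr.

7 - 128*log(2)/3

Integrate by parts once (u = ln r, dv = -r**2 dr).
An antiderivative is F(r) = -r**3*(3*log(r) - 1)/9.
Then F(4) - F(1) = (64/9 - 128*log(2)/3) - (1/9) = 7 - 128*log(2)/3.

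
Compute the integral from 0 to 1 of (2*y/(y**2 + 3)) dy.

log(4/3)

Let u = y**2 + 3, so du = 2*y dy. When y = 0, u = 3; when y = 1, u = 4.
The integral becomes ∫ 1/u du from 3 to 4, with antiderivative log(u).
Back in y: F(y) = log(y**2 + 3).
Then F(1) - F(0) = (log(4)) - (log(3)) = log(4/3).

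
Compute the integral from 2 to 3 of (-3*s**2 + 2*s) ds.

By the power rule, an antiderivative is F(s) = -s**3 + s**2.
Then F(3) - F(2) = (-18) - (-4) = -14.

-14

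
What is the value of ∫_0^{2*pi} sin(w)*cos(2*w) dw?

0

Use the identity sin(w)cos(2*w) = [sin(3*w) + sin(-w)]/2.
An antiderivative is F(w) = cos(w)/2 - cos(3*w)/6.
Then F(2*pi) - F(0) = (1/3) - (1/3) = 0.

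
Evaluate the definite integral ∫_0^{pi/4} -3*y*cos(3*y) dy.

Integrate by parts once (u = y, dv = -3*cos(3*y) dy).
An antiderivative is F(y) = -y*sin(3*y) - cos(3*y)/3.
Then F(pi/4) - F(0) = (sqrt(2)*(4 - 3*pi)/24) - (-1/3) = -sqrt(2)*pi/8 + sqrt(2)/6 + 1/3.

-sqrt(2)*pi/8 + sqrt(2)/6 + 1/3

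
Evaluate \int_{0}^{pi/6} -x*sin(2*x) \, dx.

Integrate by parts once (u = x, dv = -sin(2*x) dx).
An antiderivative is F(x) = x*cos(2*x)/2 - sin(2*x)/4.
Then F(pi/6) - F(0) = (-sqrt(3)/8 + pi/24) - (0) = -sqrt(3)/8 + pi/24.

-sqrt(3)/8 + pi/24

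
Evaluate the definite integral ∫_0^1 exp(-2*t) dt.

An antiderivative is F(t) = -exp(-2*t)/2.
Then F(1) - F(0) = (-exp(-2)/2) - (-1/2) = -(1 - exp(2))*exp(-2)/2.

-(1 - exp(2))*exp(-2)/2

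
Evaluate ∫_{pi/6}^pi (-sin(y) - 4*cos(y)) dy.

An antiderivative is F(y) = -4*sin(y) + cos(y).
Then F(pi) - F(pi/6) = (-1) - (-2 + sqrt(3)/2) = 1 - sqrt(3)/2.

1 - sqrt(3)/2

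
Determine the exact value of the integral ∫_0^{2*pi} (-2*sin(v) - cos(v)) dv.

An antiderivative is F(v) = -sin(v) + 2*cos(v).
Then F(2*pi) - F(0) = (2) - (2) = 0.

0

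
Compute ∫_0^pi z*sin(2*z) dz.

Integrate by parts once (u = z, dv = sin(2*z) dz).
An antiderivative is F(z) = -z*cos(2*z)/2 + sin(2*z)/4.
Then F(pi) - F(0) = (-pi/2) - (0) = -pi/2.

-pi/2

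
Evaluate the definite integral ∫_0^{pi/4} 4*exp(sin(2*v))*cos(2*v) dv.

-2 + 2*E

Let u = sin(2*v), so du = 2*cos(2*v) dv. When v = 0, u = 0; when v = pi/4, u = 1.
The integral becomes 2·∫ exp(u) du from 0 to 1, with antiderivative 2*exp(u).
Back in v: F(v) = 2*exp(sin(2*v)).
Then F(pi/4) - F(0) = (2*E) - (2) = -2 + 2*E.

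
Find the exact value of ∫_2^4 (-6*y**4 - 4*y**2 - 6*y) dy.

By the power rule, an antiderivative is F(y) = -6*y**5/5 - 4*y**3/3 - 3*y**2.
Then F(4) - F(2) = (-20432/15) - (-916/15) = -19516/15.

-19516/15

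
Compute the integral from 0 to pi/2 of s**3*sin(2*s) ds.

Integrate by parts 3 times (u = s^3, dv = sin(2*s) ds).
An antiderivative is F(s) = -s**3*cos(2*s)/2 + 3*s**2*sin(2*s)/4 + 3*s*cos(2*s)/4 - 3*sin(2*s)/8.
Then F(pi/2) - F(0) = (pi*(-6 + pi**2)/16) - (0) = pi*(-6 + pi**2)/16.

pi*(-6 + pi**2)/16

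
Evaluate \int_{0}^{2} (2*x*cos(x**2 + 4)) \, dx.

Let u = x**2 + 4, so du = 2*x dx. When x = 0, u = 4; when x = 2, u = 8.
The integral becomes ∫ cos(u) du from 4 to 8, with antiderivative sin(u).
Back in x: F(x) = sin(x**2 + 4).
Then F(2) - F(0) = (sin(8)) - (sin(4)) = -sin(4) + sin(8).

-sin(4) + sin(8)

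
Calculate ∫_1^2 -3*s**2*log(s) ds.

Integrate by parts once (u = ln s, dv = -3*s**2 ds).
An antiderivative is F(s) = -s**3*(3*log(s) - 1)/3.
Then F(2) - F(1) = (8/3 - 8*log(2)) - (1/3) = 7/3 - 8*log(2).

7/3 - 8*log(2)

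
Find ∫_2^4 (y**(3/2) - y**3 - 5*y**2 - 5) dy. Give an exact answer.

By the power rule, an antiderivative is F(y) = 2*y**(5/2)/5 - y**4/4 - 5*y**3/3 - 5*y.
Then F(4) - F(2) = (-2668/15) - (-82/3 + 8*sqrt(2)/5) = -2258/15 - 8*sqrt(2)/5.

-2258/15 - 8*sqrt(2)/5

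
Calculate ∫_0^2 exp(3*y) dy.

-1/3 + exp(6)/3

An antiderivative is F(y) = exp(3*y)/3.
Then F(2) - F(0) = (exp(6)/3) - (1/3) = -1/3 + exp(6)/3.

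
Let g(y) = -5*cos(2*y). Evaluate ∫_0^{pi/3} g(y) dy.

An antiderivative is F(y) = -5*sin(2*y)/2.
Then F(pi/3) - F(0) = (-5*sqrt(3)/4) - (0) = -5*sqrt(3)/4.

-5*sqrt(3)/4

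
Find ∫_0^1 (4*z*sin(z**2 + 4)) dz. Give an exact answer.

Let u = z**2 + 4, so du = 2*z dz. When z = 0, u = 4; when z = 1, u = 5.
The integral becomes 2·∫ sin(u) du from 4 to 5, with antiderivative -2*cos(u).
Back in z: F(z) = -2*cos(z**2 + 4).
Then F(1) - F(0) = (-2*cos(5)) - (-2*cos(4)) = 2*cos(4) - 2*cos(5).

2*cos(4) - 2*cos(5)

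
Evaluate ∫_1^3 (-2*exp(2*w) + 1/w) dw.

-exp(6) + log(3) + exp(2)

An antiderivative is F(w) = -exp(2*w) + log(w).
Then F(3) - F(1) = (-exp(6) + log(3)) - (-exp(2)) = -exp(6) + log(3) + exp(2).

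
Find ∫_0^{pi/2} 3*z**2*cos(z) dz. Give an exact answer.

-6 + 3*pi**2/4

Integrate by parts twice (u = z^2, dv = 3*cos(z) dz).
An antiderivative is F(z) = 3*z**2*sin(z) + 6*z*cos(z) - 6*sin(z).
Then F(pi/2) - F(0) = (-6 + 3*pi**2/4) - (0) = -6 + 3*pi**2/4.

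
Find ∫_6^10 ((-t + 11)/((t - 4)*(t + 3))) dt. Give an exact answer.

Factor the denominator: t**2 - t - 12 = (t + 3)(t - 4).
Partial fractions: (-t + 11)/((t - 4)*(t + 3)) = -2/(t + 3) + 1/(t - 4).
An antiderivative is F(t) = log(t - 4) - 2*log(t + 3).
Then F(10) - F(6) = (-2*log(13) + log(2) + log(3)) - (log(2/81)) = -2*log(13) + 5*log(3).

-2*log(13) + 5*log(3)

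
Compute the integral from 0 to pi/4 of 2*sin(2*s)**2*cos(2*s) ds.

1/3

Let u = sin(2*s), so du = 2*cos(2*s) ds. When s = 0, u = 0; when s = pi/4, u = 1.
The integral becomes ∫ u**2 du from 0 to 1, with antiderivative u**3/3.
Back in s: F(s) = sin(2*s)**3/3.
Then F(pi/4) - F(0) = (1/3) - (0) = 1/3.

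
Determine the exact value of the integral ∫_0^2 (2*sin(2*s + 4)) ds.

cos(4) - cos(8)

Let u = 2*s + 4, so du = 2 ds. When s = 0, u = 4; when s = 2, u = 8.
The integral becomes ∫ sin(u) du from 4 to 8, with antiderivative -cos(u).
Back in s: F(s) = -cos(2*s + 4).
Then F(2) - F(0) = (-cos(8)) - (-cos(4)) = cos(4) - cos(8).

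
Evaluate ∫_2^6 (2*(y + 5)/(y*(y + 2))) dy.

Factor the denominator: y**2 + 2*y = (y + 2)y.
Partial fractions: 2*(y + 5)/(y*(y + 2)) = -3/(y + 2) + 5/y.
An antiderivative is F(y) = 5*log(y) - 3*log(y + 2).
Then F(6) - F(2) = (-4*log(2) + 5*log(3)) - (-log(2)) = -3*log(2) + 5*log(3).

-3*log(2) + 5*log(3)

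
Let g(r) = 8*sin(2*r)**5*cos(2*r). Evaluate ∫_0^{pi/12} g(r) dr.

Let u = sin(2*r), so du = 2*cos(2*r) dr. When r = 0, u = 0; when r = pi/12, u = 1/2.
The integral becomes 4·∫ u**5 du from 0 to 1/2, with antiderivative 2*u**6/3.
Back in r: F(r) = 2*sin(2*r)**6/3.
Then F(pi/12) - F(0) = (1/96) - (0) = 1/96.

1/96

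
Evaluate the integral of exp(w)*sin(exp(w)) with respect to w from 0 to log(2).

Let u = exp(w), so du = exp(w) dw. When w = 0, u = 1; when w = log(2), u = 2.
The integral becomes ∫ sin(u) du from 1 to 2, with antiderivative -cos(u).
Back in w: F(w) = -cos(exp(w)).
Then F(log(2)) - F(0) = (-cos(2)) - (-cos(1)) = -cos(2) + cos(1).

-cos(2) + cos(1)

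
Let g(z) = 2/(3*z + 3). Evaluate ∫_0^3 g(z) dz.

An antiderivative is F(z) = 2*log(3*z + 3)/3.
Then F(3) - F(0) = (2*log(12)/3) - (2*log(3)/3) = 4*log(2)/3.

4*log(2)/3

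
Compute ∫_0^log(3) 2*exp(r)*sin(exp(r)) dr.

Let u = exp(r), so du = exp(r) dr. When r = 0, u = 1; when r = log(3), u = 3.
The integral becomes 2·∫ sin(u) du from 1 to 3, with antiderivative -2*cos(u).
Back in r: F(r) = -2*cos(exp(r)).
Then F(log(3)) - F(0) = (-2*cos(3)) - (-2*cos(1)) = 2*cos(1) - 2*cos(3).

2*cos(1) - 2*cos(3)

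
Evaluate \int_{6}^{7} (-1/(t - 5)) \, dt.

-log(2)

An antiderivative is F(t) = -log(t - 5).
Then F(7) - F(6) = (-log(2)) - (0) = -log(2).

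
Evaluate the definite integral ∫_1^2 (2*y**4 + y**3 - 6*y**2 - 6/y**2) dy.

-17/20

By the power rule, an antiderivative is F(y) = 2*y**5/5 + y**4/4 - 2*y**3 + 6/y.
Then F(2) - F(1) = (19/5) - (93/20) = -17/20.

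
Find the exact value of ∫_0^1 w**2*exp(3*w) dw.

Integrate by parts twice (u = w^2, dv = exp(3*w) dw).
An antiderivative is F(w) = (9*w**2 - 6*w + 2)*exp(3*w)/27.
Then F(1) - F(0) = (5*exp(3)/27) - (2/27) = -2/27 + 5*exp(3)/27.

-2/27 + 5*exp(3)/27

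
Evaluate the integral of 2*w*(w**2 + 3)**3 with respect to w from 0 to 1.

175/4

Let u = w**2 + 3, so du = 2*w dw. When w = 0, u = 3; when w = 1, u = 4.
The integral becomes ∫ u**3 du from 3 to 4, with antiderivative u**4/4.
Back in w: F(w) = (w**2 + 3)**4/4.
Then F(1) - F(0) = (64) - (81/4) = 175/4.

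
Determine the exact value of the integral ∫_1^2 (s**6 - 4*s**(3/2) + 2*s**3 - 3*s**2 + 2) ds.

1557/70 - 32*sqrt(2)/5

By the power rule, an antiderivative is F(s) = s**7/7 - 8*s**(5/2)/5 + s**4/2 - s**3 + 2*s.
Then F(2) - F(1) = (156/7 - 32*sqrt(2)/5) - (3/70) = 1557/70 - 32*sqrt(2)/5.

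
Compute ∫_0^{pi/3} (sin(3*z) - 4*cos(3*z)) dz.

2/3

An antiderivative is F(z) = -4*sin(3*z)/3 - cos(3*z)/3.
Then F(pi/3) - F(0) = (1/3) - (-1/3) = 2/3.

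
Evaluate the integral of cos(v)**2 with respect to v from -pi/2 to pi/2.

pi/2

Use the identity cos^2(v) = (1 + cos(2*v))/2.
An antiderivative is F(v) = v/2 + sin(2*v)/4.
Then F(pi/2) - F(-pi/2) = (pi/4) - (-pi/4) = pi/2.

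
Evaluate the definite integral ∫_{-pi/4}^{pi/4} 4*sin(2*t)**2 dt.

Use the identity sin^2(2*t) = (1 - cos(4*t))/2.
An antiderivative is F(t) = 2*t - sin(4*t)/2.
Then F(pi/4) - F(-pi/4) = (pi/2) - (-pi/2) = pi.

pi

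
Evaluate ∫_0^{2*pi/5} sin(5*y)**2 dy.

pi/5

Use the identity sin^2(5*y) = (1 - cos(10*y))/2.
An antiderivative is F(y) = y/2 - sin(10*y)/20.
Then F(2*pi/5) - F(0) = (pi/5) - (0) = pi/5.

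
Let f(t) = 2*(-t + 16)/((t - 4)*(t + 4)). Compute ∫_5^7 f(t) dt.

-5*log(11) + 13*log(3)

Factor the denominator: t**2 - 16 = (t + 4)(t - 4).
Partial fractions: 2*(-t + 16)/((t - 4)*(t + 4)) = -5/(t + 4) + 3/(t - 4).
An antiderivative is F(t) = 3*log(t - 4) - 5*log(t + 4).
Then F(7) - F(5) = (-5*log(11) + 3*log(3)) - (-10*log(3)) = -5*log(11) + 13*log(3).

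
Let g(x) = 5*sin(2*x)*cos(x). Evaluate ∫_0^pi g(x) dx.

20/3

Use the identity sin(2*x)cos(x) = [sin(3*x) + sin(x)]/2.
An antiderivative is F(x) = -5*cos(x)/2 - 5*cos(3*x)/6.
Then F(pi) - F(0) = (10/3) - (-10/3) = 20/3.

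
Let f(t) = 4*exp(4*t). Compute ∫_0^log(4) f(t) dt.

255

Let u = exp(t), so du = exp(t) dt. When t = 0, u = 1; when t = log(4), u = 4.
The integral becomes 4·∫ u**3 du from 1 to 4, with antiderivative u**4.
Back in t: F(t) = exp(4*t).
Then F(log(4)) - F(0) = (256) - (1) = 255.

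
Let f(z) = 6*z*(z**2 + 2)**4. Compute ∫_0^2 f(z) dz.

Let u = z**2 + 2, so du = 2*z dz. When z = 0, u = 2; when z = 2, u = 6.
The integral becomes 3·∫ u**4 du from 2 to 6, with antiderivative 3*u**5/5.
Back in z: F(z) = 3*(z**2 + 2)**5/5.
Then F(2) - F(0) = (23328/5) - (96/5) = 23232/5.

23232/5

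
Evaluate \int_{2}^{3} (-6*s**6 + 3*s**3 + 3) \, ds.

By the power rule, an antiderivative is F(s) = -6*s**7/7 + 3*s**4/4 + 3*s.
Then F(3) - F(2) = (-50535/28) - (-642/7) = -47967/28.

-47967/28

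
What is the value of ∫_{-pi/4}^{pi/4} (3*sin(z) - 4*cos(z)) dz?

-4*sqrt(2)

An antiderivative is F(z) = -4*sin(z) - 3*cos(z).
Then F(pi/4) - F(-pi/4) = (-7*sqrt(2)/2) - (sqrt(2)/2) = -4*sqrt(2).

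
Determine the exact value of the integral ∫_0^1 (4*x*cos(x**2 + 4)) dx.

2*sin(5) - 2*sin(4)

Let u = x**2 + 4, so du = 2*x dx. When x = 0, u = 4; when x = 1, u = 5.
The integral becomes 2·∫ cos(u) du from 4 to 5, with antiderivative 2*sin(u).
Back in x: F(x) = 2*sin(x**2 + 4).
Then F(1) - F(0) = (2*sin(5)) - (2*sin(4)) = 2*sin(5) - 2*sin(4).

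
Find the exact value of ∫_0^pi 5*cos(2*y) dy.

An antiderivative is F(y) = 5*sin(2*y)/2.
Then F(pi) - F(0) = (0) - (0) = 0.

0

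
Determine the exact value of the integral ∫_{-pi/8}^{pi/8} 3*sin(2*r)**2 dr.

-3/4 + 3*pi/8

Use the identity sin^2(2*r) = (1 - cos(4*r))/2.
An antiderivative is F(r) = 3*r/2 - 3*sin(4*r)/8.
Then F(pi/8) - F(-pi/8) = (-3/8 + 3*pi/16) - (3/8 - 3*pi/16) = -3/4 + 3*pi/8.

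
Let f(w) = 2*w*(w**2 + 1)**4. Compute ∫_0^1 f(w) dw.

Let u = w**2 + 1, so du = 2*w dw. When w = 0, u = 1; when w = 1, u = 2.
The integral becomes ∫ u**4 du from 1 to 2, with antiderivative u**5/5.
Back in w: F(w) = (w**2 + 1)**5/5.
Then F(1) - F(0) = (32/5) - (1/5) = 31/5.

31/5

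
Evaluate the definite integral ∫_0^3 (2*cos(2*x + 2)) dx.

Let u = 2*x + 2, so du = 2 dx. When x = 0, u = 2; when x = 3, u = 8.
The integral becomes ∫ cos(u) du from 2 to 8, with antiderivative sin(u).
Back in x: F(x) = sin(2*x + 2).
Then F(3) - F(0) = (sin(8)) - (sin(2)) = -sin(2) + sin(8).

-sin(2) + sin(8)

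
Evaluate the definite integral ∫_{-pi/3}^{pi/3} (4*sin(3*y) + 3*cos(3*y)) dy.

0

An antiderivative is F(y) = sin(3*y) - 4*cos(3*y)/3.
Then F(pi/3) - F(-pi/3) = (4/3) - (4/3) = 0.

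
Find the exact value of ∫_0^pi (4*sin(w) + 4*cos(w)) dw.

An antiderivative is F(w) = 4*sin(w) - 4*cos(w).
Then F(pi) - F(0) = (4) - (-4) = 8.

8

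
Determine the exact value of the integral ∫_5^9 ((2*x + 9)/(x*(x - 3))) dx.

Factor the denominator: x**2 - 3*x = x(x - 3).
Partial fractions: (2*x + 9)/(x*(x - 3)) = -3/x + 5/(x - 3).
An antiderivative is F(x) = -3*log(x) + 5*log(x - 3).
Then F(9) - F(5) = (log(32/3)) - (-3*log(5) + 5*log(2)) = -log(3) + 3*log(5).

-log(3) + 3*log(5)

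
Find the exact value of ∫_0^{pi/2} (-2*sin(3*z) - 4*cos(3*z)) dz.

2/3

An antiderivative is F(z) = -4*sin(3*z)/3 + 2*cos(3*z)/3.
Then F(pi/2) - F(0) = (4/3) - (2/3) = 2/3.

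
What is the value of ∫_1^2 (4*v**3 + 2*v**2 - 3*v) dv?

91/6

By the power rule, an antiderivative is F(v) = v**4 + 2*v**3/3 - 3*v**2/2.
Then F(2) - F(1) = (46/3) - (1/6) = 91/6.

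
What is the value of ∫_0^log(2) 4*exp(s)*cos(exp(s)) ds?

-4*sin(1) + 4*sin(2)

Let u = exp(s), so du = exp(s) ds. When s = 0, u = 1; when s = log(2), u = 2.
The integral becomes 4·∫ cos(u) du from 1 to 2, with antiderivative 4*sin(u).
Back in s: F(s) = 4*sin(exp(s)).
Then F(log(2)) - F(0) = (4*sin(2)) - (4*sin(1)) = -4*sin(1) + 4*sin(2).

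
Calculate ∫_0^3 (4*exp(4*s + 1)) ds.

-exp(1) + exp(13)

Let u = 4*s + 1, so du = 4 ds. When s = 0, u = 1; when s = 3, u = 13.
The integral becomes ∫ exp(u) du from 1 to 13, with antiderivative exp(u).
Back in s: F(s) = exp(4*s + 1).
Then F(3) - F(0) = (exp(13)) - (exp(1)) = -exp(1) + exp(13).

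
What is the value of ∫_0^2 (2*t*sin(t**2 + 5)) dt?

Let u = t**2 + 5, so du = 2*t dt. When t = 0, u = 5; when t = 2, u = 9.
The integral becomes ∫ sin(u) du from 5 to 9, with antiderivative -cos(u).
Back in t: F(t) = -cos(t**2 + 5).
Then F(2) - F(0) = (-cos(9)) - (-cos(5)) = cos(5) - cos(9).

cos(5) - cos(9)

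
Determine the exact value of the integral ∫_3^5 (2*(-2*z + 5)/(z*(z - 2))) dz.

-5*log(5) + 6*log(3)

Factor the denominator: z**2 - 2*z = z(z - 2).
Partial fractions: 2*(-2*z + 5)/(z*(z - 2)) = -5/z + 1/(z - 2).
An antiderivative is F(z) = -5*log(z) + log(z - 2).
Then F(5) - F(3) = (-5*log(5) + log(3)) - (-5*log(3)) = -5*log(5) + 6*log(3).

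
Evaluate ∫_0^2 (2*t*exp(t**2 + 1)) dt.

-exp(1) + exp(5)

Let u = t**2 + 1, so du = 2*t dt. When t = 0, u = 1; when t = 2, u = 5.
The integral becomes ∫ exp(u) du from 1 to 5, with antiderivative exp(u).
Back in t: F(t) = exp(t**2 + 1).
Then F(2) - F(0) = (exp(5)) - (exp(1)) = -exp(1) + exp(5).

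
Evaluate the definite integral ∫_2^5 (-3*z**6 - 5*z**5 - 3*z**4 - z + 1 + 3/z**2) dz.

-3378003/70

By the power rule, an antiderivative is F(z) = -3*z**7/7 - 5*z**6/6 - 3*z**5/5 - z**2/2 + z - 3/z.
Then F(5) - F(2) = (-5080538/105) - (-27067/210) = -3378003/70.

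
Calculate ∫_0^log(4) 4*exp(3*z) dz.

Let u = exp(z), so du = exp(z) dz. When z = 0, u = 1; when z = log(4), u = 4.
The integral becomes 4·∫ u**2 du from 1 to 4, with antiderivative 4*u**3/3.
Back in z: F(z) = 4*exp(3*z)/3.
Then F(log(4)) - F(0) = (256/3) - (4/3) = 84.

84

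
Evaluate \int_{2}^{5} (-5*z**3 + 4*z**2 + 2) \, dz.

By the power rule, an antiderivative is F(z) = -5*z**4/4 + 4*z**3/3 + 2*z.
Then F(5) - F(2) = (-7255/12) - (-16/3) = -2397/4.

-2397/4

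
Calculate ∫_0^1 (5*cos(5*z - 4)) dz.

sin(4) + sin(1)

Let u = 5*z - 4, so du = 5 dz. When z = 0, u = -4; when z = 1, u = 1.
The integral becomes ∫ cos(u) du from -4 to 1, with antiderivative sin(u).
Back in z: F(z) = sin(5*z - 4).
Then F(1) - F(0) = (sin(1)) - (-sin(4)) = sin(4) + sin(1).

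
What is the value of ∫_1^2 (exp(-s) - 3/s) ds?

An antiderivative is F(s) = -3*log(s) - exp(-s).
Then F(2) - F(1) = (-3*log(2) - exp(-2)) - (-exp(-1)) = -3*log(2) - exp(-2) + exp(-1).

-3*log(2) - exp(-2) + exp(-1)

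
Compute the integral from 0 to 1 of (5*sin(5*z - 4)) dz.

Let u = 5*z - 4, so du = 5 dz. When z = 0, u = -4; when z = 1, u = 1.
The integral becomes ∫ sin(u) du from -4 to 1, with antiderivative -cos(u).
Back in z: F(z) = -cos(5*z - 4).
Then F(1) - F(0) = (-cos(1)) - (-cos(4)) = cos(4) - cos(1).

cos(4) - cos(1)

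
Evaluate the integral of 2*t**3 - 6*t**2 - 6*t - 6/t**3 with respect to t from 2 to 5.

By the power rule, an antiderivative is F(t) = t**4/2 - 2*t**3 - 3*t**2 + 3/t**2.
Then F(5) - F(2) = (-619/50) - (-77/4) = 687/100.

687/100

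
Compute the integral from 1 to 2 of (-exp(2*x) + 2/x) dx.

-exp(4)/2 + log(4) + exp(2)/2

An antiderivative is F(x) = -exp(2*x)/2 + 2*log(x).
Then F(2) - F(1) = (-exp(4)/2 + log(4)) - (-exp(2)/2) = -exp(4)/2 + log(4) + exp(2)/2.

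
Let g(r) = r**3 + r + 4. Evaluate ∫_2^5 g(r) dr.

By the power rule, an antiderivative is F(r) = r**4/4 + r**2/2 + 4*r.
Then F(5) - F(2) = (755/4) - (14) = 699/4.

699/4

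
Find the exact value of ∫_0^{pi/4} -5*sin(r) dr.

-5 + 5*sqrt(2)/2

An antiderivative is F(r) = 5*cos(r).
Then F(pi/4) - F(0) = (5*sqrt(2)/2) - (5) = -5 + 5*sqrt(2)/2.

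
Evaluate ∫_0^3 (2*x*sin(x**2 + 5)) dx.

-cos(14) + cos(5)

Let u = x**2 + 5, so du = 2*x dx. When x = 0, u = 5; when x = 3, u = 14.
The integral becomes ∫ sin(u) du from 5 to 14, with antiderivative -cos(u).
Back in x: F(x) = -cos(x**2 + 5).
Then F(3) - F(0) = (-cos(14)) - (-cos(5)) = -cos(14) + cos(5).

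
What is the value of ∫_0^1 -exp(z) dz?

1 - E

An antiderivative is F(z) = -exp(z).
Then F(1) - F(0) = (-E) - (-1) = 1 - E.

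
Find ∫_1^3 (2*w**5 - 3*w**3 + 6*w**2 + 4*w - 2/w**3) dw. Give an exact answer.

2248/9

By the power rule, an antiderivative is F(w) = w**6/3 - 3*w**4/4 + 2*w**3 + 2*w**2 + w**(-2).
Then F(3) - F(1) = (9157/36) - (55/12) = 2248/9.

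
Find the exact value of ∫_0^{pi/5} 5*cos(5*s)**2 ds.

pi/2

Use the identity cos^2(5*s) = (1 + cos(10*s))/2.
An antiderivative is F(s) = 5*s/2 + sin(10*s)/4.
Then F(pi/5) - F(0) = (pi/2) - (0) = pi/2.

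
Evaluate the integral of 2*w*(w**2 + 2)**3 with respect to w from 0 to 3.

Let u = w**2 + 2, so du = 2*w dw. When w = 0, u = 2; when w = 3, u = 11.
The integral becomes ∫ u**3 du from 2 to 11, with antiderivative u**4/4.
Back in w: F(w) = (w**2 + 2)**4/4.
Then F(3) - F(0) = (14641/4) - (4) = 14625/4.

14625/4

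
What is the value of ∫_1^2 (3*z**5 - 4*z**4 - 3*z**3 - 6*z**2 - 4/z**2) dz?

By the power rule, an antiderivative is F(z) = z**6/2 - 4*z**5/5 - 3*z**4/4 - 2*z**3 + 4/z.
Then F(2) - F(1) = (-98/5) - (19/20) = -411/20.

-411/20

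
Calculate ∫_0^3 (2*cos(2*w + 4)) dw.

Let u = 2*w + 4, so du = 2 dw. When w = 0, u = 4; when w = 3, u = 10.
The integral becomes ∫ cos(u) du from 4 to 10, with antiderivative sin(u).
Back in w: F(w) = sin(2*w + 4).
Then F(3) - F(0) = (sin(10)) - (sin(4)) = sin(10) - sin(4).

sin(10) - sin(4)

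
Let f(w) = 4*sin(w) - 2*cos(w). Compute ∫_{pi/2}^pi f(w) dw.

6

An antiderivative is F(w) = -2*sin(w) - 4*cos(w).
Then F(pi) - F(pi/2) = (4) - (-2) = 6.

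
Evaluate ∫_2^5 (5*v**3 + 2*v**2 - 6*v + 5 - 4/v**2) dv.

By the power rule, an antiderivative is F(v) = 5*v**4/4 + 2*v**3/3 - 3*v**2 + 5*v + 4/v.
Then F(5) - F(2) = (48923/60) - (76/3) = 15801/20.

15801/20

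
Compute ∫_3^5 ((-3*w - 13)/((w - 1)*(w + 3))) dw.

Factor the denominator: w**2 + 2*w - 3 = (w + 3)(w - 1).
Partial fractions: (-3*w - 13)/((w - 1)*(w + 3)) = 1/(w + 3) - 4/(w - 1).
An antiderivative is F(w) = -4*log(w - 1) + log(w + 3).
Then F(5) - F(3) = (-log(32)) - (log(3/8)) = -log(12).

-log(12)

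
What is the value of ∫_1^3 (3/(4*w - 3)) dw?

An antiderivative is F(w) = 3*log(4*w - 3)/4.
Then F(3) - F(1) = (3*log(3)/2) - (0) = 3*log(3)/2.

3*log(3)/2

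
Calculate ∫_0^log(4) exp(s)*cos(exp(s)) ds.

Let u = exp(s), so du = exp(s) ds. When s = 0, u = 1; when s = log(4), u = 4.
The integral becomes ∫ cos(u) du from 1 to 4, with antiderivative sin(u).
Back in s: F(s) = sin(exp(s)).
Then F(log(4)) - F(0) = (sin(4)) - (sin(1)) = -sin(1) + sin(4).

-sin(1) + sin(4)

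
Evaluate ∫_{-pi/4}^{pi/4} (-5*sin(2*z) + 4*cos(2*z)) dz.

An antiderivative is F(z) = 2*sin(2*z) + 5*cos(2*z)/2.
Then F(pi/4) - F(-pi/4) = (2) - (-2) = 4.

4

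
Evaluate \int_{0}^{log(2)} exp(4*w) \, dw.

Let u = exp(w), so du = exp(w) dw. When w = 0, u = 1; when w = log(2), u = 2.
The integral becomes ∫ u**3 du from 1 to 2, with antiderivative u**4/4.
Back in w: F(w) = exp(4*w)/4.
Then F(log(2)) - F(0) = (4) - (1/4) = 15/4.

15/4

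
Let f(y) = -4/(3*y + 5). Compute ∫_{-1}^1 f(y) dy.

-8*log(2)/3

An antiderivative is F(y) = -4*log(3*y + 5)/3.
Then F(1) - F(-1) = (-log(16)) - (-4*log(2)/3) = -8*log(2)/3.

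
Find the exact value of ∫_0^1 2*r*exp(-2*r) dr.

(-3 + exp(2))*exp(-2)/2

Integrate by parts once (u = r, dv = 2*exp(-2*r) dr).
An antiderivative is F(r) = (-2*r - 1)*exp(-2*r)/2.
Then F(1) - F(0) = (-3*exp(-2)/2) - (-1/2) = (-3 + exp(2))*exp(-2)/2.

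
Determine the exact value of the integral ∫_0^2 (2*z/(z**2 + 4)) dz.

log(2)

Let u = z**2 + 4, so du = 2*z dz. When z = 0, u = 4; when z = 2, u = 8.
The integral becomes ∫ 1/u du from 4 to 8, with antiderivative log(u).
Back in z: F(z) = log(z**2 + 4).
Then F(2) - F(0) = (log(8)) - (log(4)) = log(2).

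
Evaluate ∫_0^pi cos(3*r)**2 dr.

Use the identity cos^2(3*r) = (1 + cos(6*r))/2.
An antiderivative is F(r) = r/2 + sin(6*r)/12.
Then F(pi) - F(0) = (pi/2) - (0) = pi/2.

pi/2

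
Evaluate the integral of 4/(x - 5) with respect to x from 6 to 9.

8*log(2)

An antiderivative is F(x) = 4*log(x - 5).
Then F(9) - F(6) = (8*log(2)) - (0) = 8*log(2).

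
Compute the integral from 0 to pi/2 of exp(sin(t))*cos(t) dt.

Let u = sin(t), so du = cos(t) dt. When t = 0, u = 0; when t = pi/2, u = 1.
The integral becomes ∫ exp(u) du from 0 to 1, with antiderivative exp(u).
Back in t: F(t) = exp(sin(t)).
Then F(pi/2) - F(0) = (E) - (1) = -1 + E.

-1 + E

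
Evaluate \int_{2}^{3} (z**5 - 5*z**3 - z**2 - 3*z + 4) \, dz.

79/4

By the power rule, an antiderivative is F(z) = z**6/6 - 5*z**4/4 - z**3/3 - 3*z**2/2 + 4*z.
Then F(3) - F(2) = (39/4) - (-10) = 79/4.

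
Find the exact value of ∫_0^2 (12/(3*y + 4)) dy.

-4*log(2) + 4*log(5)

Let u = 3*y + 4, so du = 3 dy. When y = 0, u = 4; when y = 2, u = 10.
The integral becomes 4·∫ 1/u du from 4 to 10, with antiderivative 4*log(u).
Back in y: F(y) = 4*log(3*y + 4).
Then F(2) - F(0) = (4*log(2) + 4*log(5)) - (8*log(2)) = -4*log(2) + 4*log(5).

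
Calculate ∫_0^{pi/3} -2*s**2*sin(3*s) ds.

8/27 - 2*pi**2/27

Integrate by parts twice (u = s^2, dv = -2*sin(3*s) ds).
An antiderivative is F(s) = 2*s**2*cos(3*s)/3 - 4*s*sin(3*s)/9 - 4*cos(3*s)/27.
Then F(pi/3) - F(0) = (4/27 - 2*pi**2/27) - (-4/27) = 8/27 - 2*pi**2/27.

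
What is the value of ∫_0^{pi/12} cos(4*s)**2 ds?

Use the identity cos^2(4*s) = (1 + cos(8*s))/2.
An antiderivative is F(s) = s/2 + sin(8*s)/16.
Then F(pi/12) - F(0) = (sqrt(3)/32 + pi/24) - (0) = sqrt(3)/32 + pi/24.

sqrt(3)/32 + pi/24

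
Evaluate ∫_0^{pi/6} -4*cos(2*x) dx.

-sqrt(3)

An antiderivative is F(x) = -2*sin(2*x).
Then F(pi/6) - F(0) = (-sqrt(3)) - (0) = -sqrt(3).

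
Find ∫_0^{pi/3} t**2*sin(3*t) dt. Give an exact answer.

Integrate by parts twice (u = t^2, dv = sin(3*t) dt).
An antiderivative is F(t) = -t**2*cos(3*t)/3 + 2*t*sin(3*t)/9 + 2*cos(3*t)/27.
Then F(pi/3) - F(0) = (-2/27 + pi**2/27) - (2/27) = -4/27 + pi**2/27.

-4/27 + pi**2/27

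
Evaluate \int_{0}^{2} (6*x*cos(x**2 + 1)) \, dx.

Let u = x**2 + 1, so du = 2*x dx. When x = 0, u = 1; when x = 2, u = 5.
The integral becomes 3·∫ cos(u) du from 1 to 5, with antiderivative 3*sin(u).
Back in x: F(x) = 3*sin(x**2 + 1).
Then F(2) - F(0) = (3*sin(5)) - (3*sin(1)) = 3*sin(5) - 3*sin(1).

3*sin(5) - 3*sin(1)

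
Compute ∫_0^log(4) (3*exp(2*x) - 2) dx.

45/2 - log(16)

An antiderivative is F(x) = 3*exp(2*x)/2 - 2*x.
Then F(log(4)) - F(0) = (24 - 4*log(2)) - (3/2) = 45/2 - log(16).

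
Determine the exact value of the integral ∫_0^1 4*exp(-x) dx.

4 - 4*exp(-1)

An antiderivative is F(x) = -4*exp(-x).
Then F(1) - F(0) = (-4*exp(-1)) - (-4) = 4 - 4*exp(-1).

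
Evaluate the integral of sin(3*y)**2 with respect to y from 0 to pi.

Use the identity sin^2(3*y) = (1 - cos(6*y))/2.
An antiderivative is F(y) = y/2 - sin(6*y)/12.
Then F(pi) - F(0) = (pi/2) - (0) = pi/2.

pi/2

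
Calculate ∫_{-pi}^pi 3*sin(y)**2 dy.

3*pi

Use the identity sin^2(y) = (1 - cos(2*y))/2.
An antiderivative is F(y) = 3*y/2 - 3*sin(2*y)/4.
Then F(pi) - F(-pi) = (3*pi/2) - (-3*pi/2) = 3*pi.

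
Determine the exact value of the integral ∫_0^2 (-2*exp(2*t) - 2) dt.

-exp(4) - 3

An antiderivative is F(t) = -exp(2*t) - 2*t.
Then F(2) - F(0) = (-exp(4) - 4) - (-1) = -exp(4) - 3.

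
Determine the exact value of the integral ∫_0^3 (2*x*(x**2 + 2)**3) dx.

Let u = x**2 + 2, so du = 2*x dx. When x = 0, u = 2; when x = 3, u = 11.
The integral becomes ∫ u**3 du from 2 to 11, with antiderivative u**4/4.
Back in x: F(x) = (x**2 + 2)**4/4.
Then F(3) - F(0) = (14641/4) - (4) = 14625/4.

14625/4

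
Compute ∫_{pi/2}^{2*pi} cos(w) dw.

An antiderivative is F(w) = sin(w).
Then F(2*pi) - F(pi/2) = (0) - (1) = -1.

-1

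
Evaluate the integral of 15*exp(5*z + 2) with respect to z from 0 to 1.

-3*(1 - exp(5))*exp(2)

Let u = 5*z + 2, so du = 5 dz. When z = 0, u = 2; when z = 1, u = 7.
The integral becomes 3·∫ exp(u) du from 2 to 7, with antiderivative 3*exp(u).
Back in z: F(z) = 3*exp(5*z + 2).
Then F(1) - F(0) = (3*exp(7)) - (3*exp(2)) = -3*(1 - exp(5))*exp(2).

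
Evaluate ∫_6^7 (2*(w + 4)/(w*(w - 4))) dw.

-2*log(7) - 2*log(2) + 6*log(3)

Factor the denominator: w**2 - 4*w = w(w - 4).
Partial fractions: 2*(w + 4)/(w*(w - 4)) = -2/w + 4/(w - 4).
An antiderivative is F(w) = -2*log(w) + 4*log(w - 4).
Then F(7) - F(6) = (log(81/49)) - (log(4/9)) = -2*log(7) - 2*log(2) + 6*log(3).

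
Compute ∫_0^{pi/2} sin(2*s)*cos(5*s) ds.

-2/21

Use the identity sin(2*s)cos(5*s) = [sin(7*s) + sin(-3*s)]/2.
An antiderivative is F(s) = cos(3*s)/6 - cos(7*s)/14.
Then F(pi/2) - F(0) = (0) - (2/21) = -2/21.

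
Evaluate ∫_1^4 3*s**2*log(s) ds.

-21 + 128*log(2)

Integrate by parts once (u = ln s, dv = 3*s**2 ds).
An antiderivative is F(s) = s**3*(3*log(s) - 1)/3.
Then F(4) - F(1) = (-64/3 + 128*log(2)) - (-1/3) = -21 + 128*log(2).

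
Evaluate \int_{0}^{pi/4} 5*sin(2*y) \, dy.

5/2

An antiderivative is F(y) = -5*cos(2*y)/2.
Then F(pi/4) - F(0) = (0) - (-5/2) = 5/2.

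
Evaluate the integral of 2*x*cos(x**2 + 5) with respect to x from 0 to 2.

sin(9) - sin(5)

Let u = x**2 + 5, so du = 2*x dx. When x = 0, u = 5; when x = 2, u = 9.
The integral becomes ∫ cos(u) du from 5 to 9, with antiderivative sin(u).
Back in x: F(x) = sin(x**2 + 5).
Then F(2) - F(0) = (sin(9)) - (sin(5)) = sin(9) - sin(5).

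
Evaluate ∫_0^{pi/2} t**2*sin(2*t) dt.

-1/2 + pi**2/8

Integrate by parts twice (u = t^2, dv = sin(2*t) dt).
An antiderivative is F(t) = -t**2*cos(2*t)/2 + t*sin(2*t)/2 + cos(2*t)/4.
Then F(pi/2) - F(0) = (-1/4 + pi**2/8) - (1/4) = -1/2 + pi**2/8.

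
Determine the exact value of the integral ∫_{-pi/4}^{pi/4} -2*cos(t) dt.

-2*sqrt(2)

An antiderivative is F(t) = -2*sin(t).
Then F(pi/4) - F(-pi/4) = (-sqrt(2)) - (sqrt(2)) = -2*sqrt(2).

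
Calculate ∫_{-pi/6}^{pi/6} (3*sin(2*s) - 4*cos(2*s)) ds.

-2*sqrt(3)

An antiderivative is F(s) = -2*sin(2*s) - 3*cos(2*s)/2.
Then F(pi/6) - F(-pi/6) = (-sqrt(3) - 3/4) - (-3/4 + sqrt(3)) = -2*sqrt(3).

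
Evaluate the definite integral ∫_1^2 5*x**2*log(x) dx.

Integrate by parts once (u = ln x, dv = 5*x**2 dx).
An antiderivative is F(x) = 5*x**3*(3*log(x) - 1)/9.
Then F(2) - F(1) = (-40/9 + 40*log(2)/3) - (-5/9) = -35/9 + 40*log(2)/3.

-35/9 + 40*log(2)/3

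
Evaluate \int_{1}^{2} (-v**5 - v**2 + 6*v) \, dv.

By the power rule, an antiderivative is F(v) = -v**6/6 - v**3/3 + 3*v**2.
Then F(2) - F(1) = (-4/3) - (5/2) = -23/6.

-23/6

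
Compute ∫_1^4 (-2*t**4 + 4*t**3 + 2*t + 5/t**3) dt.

By the power rule, an antiderivative is F(t) = -2*t**5/5 + t**4 + t**2 - 5/(2*t**2).
Then F(4) - F(1) = (-22041/160) - (-9/10) = -21897/160.

-21897/160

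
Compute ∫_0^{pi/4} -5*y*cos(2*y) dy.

Integrate by parts once (u = y, dv = -5*cos(2*y) dy).
An antiderivative is F(y) = -5*y*sin(2*y)/2 - 5*cos(2*y)/4.
Then F(pi/4) - F(0) = (-5*pi/8) - (-5/4) = 5/4 - 5*pi/8.

5/4 - 5*pi/8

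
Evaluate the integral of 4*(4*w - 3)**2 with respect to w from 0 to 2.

Let u = 4*w - 3, so du = 4 dw. When w = 0, u = -3; when w = 2, u = 5.
The integral becomes ∫ u**2 du from -3 to 5, with antiderivative u**3/3.
Back in w: F(w) = (4*w - 3)**3/3.
Then F(2) - F(0) = (125/3) - (-9) = 152/3.

152/3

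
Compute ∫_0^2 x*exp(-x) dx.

1 - 3*exp(-2)

Integrate by parts once (u = x, dv = exp(-x) dx).
An antiderivative is F(x) = (-x - 1)*exp(-x).
Then F(2) - F(0) = (-3*exp(-2)) - (-1) = 1 - 3*exp(-2).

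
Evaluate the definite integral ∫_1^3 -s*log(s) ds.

2 - 9*log(3)/2

Integrate by parts once (u = ln s, dv = -s ds).
An antiderivative is F(s) = -s**2*(2*log(s) - 1)/4.
Then F(3) - F(1) = (9/4 - 9*log(3)/2) - (1/4) = 2 - 9*log(3)/2.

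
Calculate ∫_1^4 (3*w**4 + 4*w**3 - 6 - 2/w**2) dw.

8493/10

By the power rule, an antiderivative is F(w) = 3*w**5/5 + w**4 - 6*w + 2/w.
Then F(4) - F(1) = (8469/10) - (-12/5) = 8493/10.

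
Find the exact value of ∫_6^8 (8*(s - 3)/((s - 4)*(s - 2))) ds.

log(81)

Factor the denominator: s**2 - 6*s + 8 = (s - 2)(s - 4).
Partial fractions: 8*(s - 3)/((s - 4)*(s - 2)) = 4/(s - 2) + 4/(s - 4).
An antiderivative is F(s) = 4*log(s - 4) + 4*log(s - 2).
Then F(8) - F(6) = (4*log(3) + 12*log(2)) - (12*log(2)) = log(81).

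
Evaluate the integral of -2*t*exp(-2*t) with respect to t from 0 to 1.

Integrate by parts once (u = t, dv = -2*exp(-2*t) dt).
An antiderivative is F(t) = (2*t + 1)*exp(-2*t)/2.
Then F(1) - F(0) = (3*exp(-2)/2) - (1/2) = (3 - exp(2))*exp(-2)/2.

(3 - exp(2))*exp(-2)/2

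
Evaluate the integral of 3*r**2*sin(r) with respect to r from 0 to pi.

-12 + 3*pi**2

Integrate by parts twice (u = r^2, dv = 3*sin(r) dr).
An antiderivative is F(r) = -3*r**2*cos(r) + 6*r*sin(r) + 6*cos(r).
Then F(pi) - F(0) = (-6 + 3*pi**2) - (6) = -12 + 3*pi**2.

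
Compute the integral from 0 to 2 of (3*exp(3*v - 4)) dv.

Let u = 3*v - 4, so du = 3 dv. When v = 0, u = -4; when v = 2, u = 2.
The integral becomes ∫ exp(u) du from -4 to 2, with antiderivative exp(u).
Back in v: F(v) = exp(3*v - 4).
Then F(2) - F(0) = (exp(2)) - (exp(-4)) = -(1 - exp(6))*exp(-4).

-(1 - exp(6))*exp(-4)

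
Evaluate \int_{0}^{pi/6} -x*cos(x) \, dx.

Integrate by parts once (u = x, dv = -cos(x) dx).
An antiderivative is F(x) = -x*sin(x) - cos(x).
Then F(pi/6) - F(0) = (-sqrt(3)/2 - pi/12) - (-1) = -sqrt(3)/2 - pi/12 + 1.

-sqrt(3)/2 - pi/12 + 1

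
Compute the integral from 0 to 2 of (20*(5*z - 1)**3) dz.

6560

Let u = 5*z - 1, so du = 5 dz. When z = 0, u = -1; when z = 2, u = 9.
The integral becomes 4·∫ u**3 du from -1 to 9, with antiderivative u**4.
Back in z: F(z) = (5*z - 1)**4.
Then F(2) - F(0) = (6561) - (1) = 6560.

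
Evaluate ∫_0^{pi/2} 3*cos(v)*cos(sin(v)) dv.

Let u = sin(v), so du = cos(v) dv. When v = 0, u = 0; when v = pi/2, u = 1.
The integral becomes 3·∫ cos(u) du from 0 to 1, with antiderivative 3*sin(u).
Back in v: F(v) = 3*sin(sin(v)).
Then F(pi/2) - F(0) = (3*sin(1)) - (0) = 3*sin(1).

3*sin(1)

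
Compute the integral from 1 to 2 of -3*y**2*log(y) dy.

Integrate by parts once (u = ln y, dv = -3*y**2 dy).
An antiderivative is F(y) = -y**3*(3*log(y) - 1)/3.
Then F(2) - F(1) = (8/3 - 8*log(2)) - (1/3) = 7/3 - 8*log(2).

7/3 - 8*log(2)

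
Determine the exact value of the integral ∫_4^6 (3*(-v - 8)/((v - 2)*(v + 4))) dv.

Factor the denominator: v**2 + 2*v - 8 = (v + 4)(v - 2).
Partial fractions: 3*(-v - 8)/((v - 2)*(v + 4)) = 2/(v + 4) - 5/(v - 2).
An antiderivative is F(v) = -5*log(v - 2) + 2*log(v + 4).
Then F(6) - F(4) = (-8*log(2) + 2*log(5)) - (log(2)) = -9*log(2) + 2*log(5).

-9*log(2) + 2*log(5)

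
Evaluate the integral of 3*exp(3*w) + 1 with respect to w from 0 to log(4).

An antiderivative is F(w) = exp(3*w) + w.
Then F(log(4)) - F(0) = (log(4) + 64) - (1) = log(4) + 63.

log(4) + 63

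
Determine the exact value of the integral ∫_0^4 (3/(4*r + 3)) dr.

-3*log(3)/4 + 3*log(19)/4

An antiderivative is F(r) = 3*log(4*r + 3)/4.
Then F(4) - F(0) = (3*log(19)/4) - (3*log(3)/4) = -3*log(3)/4 + 3*log(19)/4.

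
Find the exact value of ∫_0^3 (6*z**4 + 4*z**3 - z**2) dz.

By the power rule, an antiderivative is F(z) = 6*z**5/5 + z**4 - z**3/3.
Then F(3) - F(0) = (1818/5) - (0) = 1818/5.

1818/5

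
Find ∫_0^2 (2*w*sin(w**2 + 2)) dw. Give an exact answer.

-cos(6) + cos(2)

Let u = w**2 + 2, so du = 2*w dw. When w = 0, u = 2; when w = 2, u = 6.
The integral becomes ∫ sin(u) du from 2 to 6, with antiderivative -cos(u).
Back in w: F(w) = -cos(w**2 + 2).
Then F(2) - F(0) = (-cos(6)) - (-cos(2)) = -cos(6) + cos(2).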